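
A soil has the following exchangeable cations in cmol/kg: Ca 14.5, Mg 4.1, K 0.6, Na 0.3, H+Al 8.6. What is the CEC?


Step 1: CEC = Ca + Mg + K + Na + (H+Al)
Step 2: CEC = 14.5 + 4.1 + 0.6 + 0.3 + 8.6
Step 3: CEC = 28.1 cmol/kg

28.1


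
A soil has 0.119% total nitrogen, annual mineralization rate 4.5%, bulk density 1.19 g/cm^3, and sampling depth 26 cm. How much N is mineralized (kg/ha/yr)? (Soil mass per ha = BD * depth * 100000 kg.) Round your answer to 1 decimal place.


Step 1: Soil mass per ha = BD * depth * 100000 = 1.19 * 26 * 100000 = 3094000 kg
Step 2: Total N pool = soil mass * N%/100 = 3094000 * 0.119/100 = 3681.86 kg/ha
Step 3: N mineralized = N pool * rate%/100 = 3681.86 * 4.5/100 = 165.7 kg/ha/yr

165.7


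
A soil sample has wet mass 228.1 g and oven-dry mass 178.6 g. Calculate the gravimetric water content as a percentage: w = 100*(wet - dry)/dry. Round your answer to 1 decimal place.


Step 1: Water mass = wet - dry = 228.1 - 178.6 = 49.5 g
Step 2: w = 100 * water mass / dry mass
Step 3: w = 100 * 49.5 / 178.6 = 27.7%

27.7


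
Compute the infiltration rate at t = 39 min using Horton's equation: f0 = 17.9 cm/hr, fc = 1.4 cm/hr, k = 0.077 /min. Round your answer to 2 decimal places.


Step 1: f = fc + (f0 - fc) * exp(-k * t)
Step 2: exp(-0.077 * 39) = 0.049638
Step 3: f = 1.4 + (17.9 - 1.4) * 0.049638
Step 4: f = 1.4 + 16.5 * 0.049638
Step 5: f = 2.22 cm/hr

2.22


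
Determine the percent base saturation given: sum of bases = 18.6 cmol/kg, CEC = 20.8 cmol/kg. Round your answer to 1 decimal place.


Step 1: BS = 100 * (sum of bases) / CEC
Step 2: BS = 100 * 18.6 / 20.8
Step 3: BS = 89.4%

89.4


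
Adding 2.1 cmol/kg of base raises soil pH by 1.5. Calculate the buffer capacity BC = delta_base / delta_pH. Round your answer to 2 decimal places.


Step 1: BC = change in base / change in pH
Step 2: BC = 2.1 / 1.5
Step 3: BC = 1.4 cmol/(kg*pH unit)

1.4


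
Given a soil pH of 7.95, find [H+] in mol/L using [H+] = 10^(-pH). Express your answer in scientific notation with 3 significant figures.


Step 1: [H+] = 10^(-pH)
Step 2: [H+] = 10^(-7.95)
Step 3: [H+] = 1.12e-08 mol/L

1.12e-08


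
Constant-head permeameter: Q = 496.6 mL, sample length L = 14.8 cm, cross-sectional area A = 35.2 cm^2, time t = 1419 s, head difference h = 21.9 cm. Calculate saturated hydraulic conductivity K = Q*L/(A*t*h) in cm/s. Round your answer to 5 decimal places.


Step 1: K = Q * L / (A * t * h)
Step 2: Numerator = 496.6 * 14.8 = 7349.68
Step 3: Denominator = 35.2 * 1419 * 21.9 = 1093878.72
Step 4: K = 7349.68 / 1093878.72 = 0.00672 cm/s

0.00672


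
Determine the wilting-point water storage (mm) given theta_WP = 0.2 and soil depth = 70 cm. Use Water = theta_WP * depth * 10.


Step 1: Water (mm) = theta_WP * depth * 10
Step 2: Water = 0.2 * 70 * 10
Step 3: Water = 140.0 mm

140.0


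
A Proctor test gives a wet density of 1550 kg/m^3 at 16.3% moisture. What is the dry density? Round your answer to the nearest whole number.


Step 1: Dry density = wet density / (1 + w/100)
Step 2: Dry density = 1550 / (1 + 16.3/100)
Step 3: Dry density = 1550 / 1.163
Step 4: Dry density = 1333 kg/m^3

1333


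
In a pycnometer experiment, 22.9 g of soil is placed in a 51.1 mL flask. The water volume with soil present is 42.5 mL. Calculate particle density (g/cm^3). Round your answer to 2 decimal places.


Step 1: Volume of solids = flask volume - water volume with soil
Step 2: V_solids = 51.1 - 42.5 = 8.6 mL
Step 3: Particle density = mass / V_solids = 22.9 / 8.6 = 2.66 g/cm^3

2.66


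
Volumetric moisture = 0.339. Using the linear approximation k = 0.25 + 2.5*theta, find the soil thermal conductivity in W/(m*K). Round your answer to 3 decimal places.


Step 1: k = 0.25 + 2.5 * theta
Step 2: k = 0.25 + 2.5 * 0.339
Step 3: k = 0.25 + 0.848
Step 4: k = 1.098 W/(m*K)

1.098


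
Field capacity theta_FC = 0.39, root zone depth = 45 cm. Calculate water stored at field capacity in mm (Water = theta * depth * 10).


Step 1: Water (mm) = theta_FC * depth (cm) * 10
Step 2: Water = 0.39 * 45 * 10
Step 3: Water = 175.5 mm

175.5


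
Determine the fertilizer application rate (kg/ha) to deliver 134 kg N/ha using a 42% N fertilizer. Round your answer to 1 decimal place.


Step 1: Fertilizer rate = target N / (N content / 100)
Step 2: Rate = 134 / (42 / 100)
Step 3: Rate = 134 / 0.42
Step 4: Rate = 319.0 kg/ha

319.0


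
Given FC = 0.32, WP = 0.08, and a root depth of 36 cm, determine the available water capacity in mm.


Step 1: Available water = (FC - WP) * depth * 10
Step 2: AW = (0.32 - 0.08) * 36 * 10
Step 3: AW = 0.24 * 36 * 10
Step 4: AW = 86.4 mm

86.4


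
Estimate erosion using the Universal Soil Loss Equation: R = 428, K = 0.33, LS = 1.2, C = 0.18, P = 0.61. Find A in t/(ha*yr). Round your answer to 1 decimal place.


Step 1: A = R * K * LS * C * P
Step 2: R * K = 428 * 0.33 = 141.24
Step 3: (R*K) * LS = 141.24 * 1.2 = 169.488
Step 4: * C * P = 169.488 * 0.18 * 0.61 = 18.6
Step 5: A = 18.6 t/(ha*yr)

18.6


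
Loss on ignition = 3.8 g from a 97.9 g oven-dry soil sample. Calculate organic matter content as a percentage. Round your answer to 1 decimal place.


Step 1: OM% = 100 * LOI / sample mass
Step 2: OM = 100 * 3.8 / 97.9
Step 3: OM = 3.9%

3.9


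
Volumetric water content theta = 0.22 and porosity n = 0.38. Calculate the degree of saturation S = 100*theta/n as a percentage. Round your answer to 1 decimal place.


Step 1: S = 100 * theta_v / n
Step 2: S = 100 * 0.22 / 0.38
Step 3: S = 57.9%

57.9


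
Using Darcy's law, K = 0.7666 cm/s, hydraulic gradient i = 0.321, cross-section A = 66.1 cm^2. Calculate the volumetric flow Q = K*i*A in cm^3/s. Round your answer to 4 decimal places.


Step 1: Apply Darcy's law: Q = K * i * A
Step 2: Q = 0.7666 * 0.321 * 66.1
Step 3: Q = 16.2658 cm^3/s

16.2658


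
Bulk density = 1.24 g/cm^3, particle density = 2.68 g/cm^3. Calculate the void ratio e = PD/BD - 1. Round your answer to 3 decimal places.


Step 1: e = PD / BD - 1
Step 2: e = 2.68 / 1.24 - 1
Step 3: e = 2.16129 - 1
Step 4: e = 1.161

1.161


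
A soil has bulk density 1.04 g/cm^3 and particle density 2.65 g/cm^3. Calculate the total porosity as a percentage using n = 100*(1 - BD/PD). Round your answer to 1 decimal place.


Step 1: Formula: n = 100 * (1 - BD / PD)
Step 2: n = 100 * (1 - 1.04 / 2.65)
Step 3: n = 100 * (1 - 0.39245)
Step 4: n = 60.8%

60.8


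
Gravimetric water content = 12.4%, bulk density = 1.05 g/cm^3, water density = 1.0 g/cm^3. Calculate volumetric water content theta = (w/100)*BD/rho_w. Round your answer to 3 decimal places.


Step 1: theta = (w / 100) * BD / rho_w
Step 2: theta = (12.4 / 100) * 1.05 / 1.0
Step 3: theta = 0.124 * 1.05
Step 4: theta = 0.13

0.13


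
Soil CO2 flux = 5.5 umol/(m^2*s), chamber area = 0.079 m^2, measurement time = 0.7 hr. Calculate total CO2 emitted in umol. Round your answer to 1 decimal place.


Step 1: Convert time to seconds: 0.7 hr * 3600 = 2520.0 s
Step 2: Total = flux * area * time_s
Step 3: Total = 5.5 * 0.079 * 2520.0
Step 4: Total = 1094.9 umol

1094.9


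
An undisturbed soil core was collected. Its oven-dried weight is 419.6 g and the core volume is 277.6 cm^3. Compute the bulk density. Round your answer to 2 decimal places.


Step 1: Identify the formula: BD = dry mass / volume
Step 2: Substitute values: BD = 419.6 / 277.6
Step 3: BD = 1.51 g/cm^3

1.51


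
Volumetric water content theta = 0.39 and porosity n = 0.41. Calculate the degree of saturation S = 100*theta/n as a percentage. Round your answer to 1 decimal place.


Step 1: S = 100 * theta_v / n
Step 2: S = 100 * 0.39 / 0.41
Step 3: S = 95.1%

95.1


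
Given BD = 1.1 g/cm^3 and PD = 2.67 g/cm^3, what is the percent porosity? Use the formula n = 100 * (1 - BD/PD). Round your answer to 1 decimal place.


Step 1: Formula: n = 100 * (1 - BD / PD)
Step 2: n = 100 * (1 - 1.1 / 2.67)
Step 3: n = 100 * (1 - 0.41199)
Step 4: n = 58.8%

58.8


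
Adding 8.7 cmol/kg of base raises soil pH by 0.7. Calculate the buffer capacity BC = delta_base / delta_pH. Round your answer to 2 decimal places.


Step 1: BC = change in base / change in pH
Step 2: BC = 8.7 / 0.7
Step 3: BC = 12.43 cmol/(kg*pH unit)

12.43


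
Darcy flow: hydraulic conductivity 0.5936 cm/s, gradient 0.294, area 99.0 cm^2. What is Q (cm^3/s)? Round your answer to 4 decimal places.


Step 1: Apply Darcy's law: Q = K * i * A
Step 2: Q = 0.5936 * 0.294 * 99.0
Step 3: Q = 17.2773 cm^3/s

17.2773


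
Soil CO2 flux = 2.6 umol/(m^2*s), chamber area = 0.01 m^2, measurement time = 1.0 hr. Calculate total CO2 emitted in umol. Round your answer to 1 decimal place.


Step 1: Convert time to seconds: 1.0 hr * 3600 = 3600.0 s
Step 2: Total = flux * area * time_s
Step 3: Total = 2.6 * 0.01 * 3600.0
Step 4: Total = 93.6 umol

93.6


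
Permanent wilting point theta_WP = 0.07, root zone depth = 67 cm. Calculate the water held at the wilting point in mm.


Step 1: Water (mm) = theta_WP * depth * 10
Step 2: Water = 0.07 * 67 * 10
Step 3: Water = 46.9 mm

46.9


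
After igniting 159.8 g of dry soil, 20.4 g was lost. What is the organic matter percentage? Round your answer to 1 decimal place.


Step 1: OM% = 100 * LOI / sample mass
Step 2: OM = 100 * 20.4 / 159.8
Step 3: OM = 12.8%

12.8


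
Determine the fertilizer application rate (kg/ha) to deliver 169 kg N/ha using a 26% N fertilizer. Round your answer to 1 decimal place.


Step 1: Fertilizer rate = target N / (N content / 100)
Step 2: Rate = 169 / (26 / 100)
Step 3: Rate = 169 / 0.26
Step 4: Rate = 650.0 kg/ha

650.0


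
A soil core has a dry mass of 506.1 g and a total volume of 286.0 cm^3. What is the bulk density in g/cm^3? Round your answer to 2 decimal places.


Step 1: Identify the formula: BD = dry mass / volume
Step 2: Substitute values: BD = 506.1 / 286.0
Step 3: BD = 1.77 g/cm^3

1.77


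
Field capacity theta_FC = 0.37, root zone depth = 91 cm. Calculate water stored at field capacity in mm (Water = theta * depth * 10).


Step 1: Water (mm) = theta_FC * depth (cm) * 10
Step 2: Water = 0.37 * 91 * 10
Step 3: Water = 336.7 mm

336.7


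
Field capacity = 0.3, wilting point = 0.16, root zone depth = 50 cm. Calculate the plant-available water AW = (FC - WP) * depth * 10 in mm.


Step 1: Available water = (FC - WP) * depth * 10
Step 2: AW = (0.3 - 0.16) * 50 * 10
Step 3: AW = 0.14 * 50 * 10
Step 4: AW = 70.0 mm

70.0


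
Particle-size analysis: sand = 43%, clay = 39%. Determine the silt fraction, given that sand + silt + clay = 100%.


Step 1: sand + silt + clay = 100%
Step 2: silt = 100 - sand - clay
Step 3: silt = 100 - 43 - 39
Step 4: silt = 18%

18


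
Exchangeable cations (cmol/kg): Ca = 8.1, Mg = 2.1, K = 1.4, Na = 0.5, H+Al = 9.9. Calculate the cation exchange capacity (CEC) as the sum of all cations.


Step 1: CEC = Ca + Mg + K + Na + (H+Al)
Step 2: CEC = 8.1 + 2.1 + 1.4 + 0.5 + 9.9
Step 3: CEC = 22.0 cmol/kg

22.0


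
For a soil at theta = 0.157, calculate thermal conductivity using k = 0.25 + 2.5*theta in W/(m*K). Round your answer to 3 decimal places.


Step 1: k = 0.25 + 2.5 * theta
Step 2: k = 0.25 + 2.5 * 0.157
Step 3: k = 0.25 + 0.393
Step 4: k = 0.643 W/(m*K)

0.643


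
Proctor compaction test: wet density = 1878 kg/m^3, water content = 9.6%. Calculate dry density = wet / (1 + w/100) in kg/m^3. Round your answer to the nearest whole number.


Step 1: Dry density = wet density / (1 + w/100)
Step 2: Dry density = 1878 / (1 + 9.6/100)
Step 3: Dry density = 1878 / 1.096
Step 4: Dry density = 1714 kg/m^3

1714


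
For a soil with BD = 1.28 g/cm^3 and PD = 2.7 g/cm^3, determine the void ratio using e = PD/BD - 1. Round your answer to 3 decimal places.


Step 1: e = PD / BD - 1
Step 2: e = 2.7 / 1.28 - 1
Step 3: e = 2.10938 - 1
Step 4: e = 1.109

1.109


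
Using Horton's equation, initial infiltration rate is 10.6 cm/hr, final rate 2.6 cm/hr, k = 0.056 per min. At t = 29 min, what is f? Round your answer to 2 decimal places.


Step 1: f = fc + (f0 - fc) * exp(-k * t)
Step 2: exp(-0.056 * 29) = 0.197109
Step 3: f = 2.6 + (10.6 - 2.6) * 0.197109
Step 4: f = 2.6 + 8.0 * 0.197109
Step 5: f = 4.18 cm/hr

4.18


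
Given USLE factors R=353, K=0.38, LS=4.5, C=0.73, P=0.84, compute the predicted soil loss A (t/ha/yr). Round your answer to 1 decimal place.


Step 1: A = R * K * LS * C * P
Step 2: R * K = 353 * 0.38 = 134.14
Step 3: (R*K) * LS = 134.14 * 4.5 = 603.63
Step 4: * C * P = 603.63 * 0.73 * 0.84 = 370.1
Step 5: A = 370.1 t/(ha*yr)

370.1


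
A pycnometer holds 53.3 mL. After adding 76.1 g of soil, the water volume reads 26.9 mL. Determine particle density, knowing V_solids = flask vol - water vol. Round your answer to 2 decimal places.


Step 1: Volume of solids = flask volume - water volume with soil
Step 2: V_solids = 53.3 - 26.9 = 26.4 mL
Step 3: Particle density = mass / V_solids = 76.1 / 26.4 = 2.88 g/cm^3

2.88


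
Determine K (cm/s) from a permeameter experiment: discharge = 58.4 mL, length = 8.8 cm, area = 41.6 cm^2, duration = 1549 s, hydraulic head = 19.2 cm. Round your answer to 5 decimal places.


Step 1: K = Q * L / (A * t * h)
Step 2: Numerator = 58.4 * 8.8 = 513.92
Step 3: Denominator = 41.6 * 1549 * 19.2 = 1237217.28
Step 4: K = 513.92 / 1237217.28 = 0.00042 cm/s

0.00042


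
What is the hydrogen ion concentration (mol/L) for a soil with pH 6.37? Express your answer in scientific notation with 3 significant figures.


Step 1: [H+] = 10^(-pH)
Step 2: [H+] = 10^(-6.37)
Step 3: [H+] = 4.27e-07 mol/L

4.27e-07


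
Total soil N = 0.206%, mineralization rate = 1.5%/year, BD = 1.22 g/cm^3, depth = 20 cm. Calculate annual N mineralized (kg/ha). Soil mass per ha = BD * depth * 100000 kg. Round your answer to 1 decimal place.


Step 1: Soil mass per ha = BD * depth * 100000 = 1.22 * 20 * 100000 = 2440000 kg
Step 2: Total N pool = soil mass * N%/100 = 2440000 * 0.206/100 = 5026.4 kg/ha
Step 3: N mineralized = N pool * rate%/100 = 5026.4 * 1.5/100 = 75.4 kg/ha/yr

75.4


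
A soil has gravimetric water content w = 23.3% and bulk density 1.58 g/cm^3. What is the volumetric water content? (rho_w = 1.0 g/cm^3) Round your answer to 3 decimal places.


Step 1: theta = (w / 100) * BD / rho_w
Step 2: theta = (23.3 / 100) * 1.58 / 1.0
Step 3: theta = 0.233 * 1.58
Step 4: theta = 0.368

0.368


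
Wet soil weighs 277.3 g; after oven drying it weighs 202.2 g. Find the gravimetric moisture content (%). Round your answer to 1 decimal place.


Step 1: Water mass = wet - dry = 277.3 - 202.2 = 75.1 g
Step 2: w = 100 * water mass / dry mass
Step 3: w = 100 * 75.1 / 202.2 = 37.1%

37.1


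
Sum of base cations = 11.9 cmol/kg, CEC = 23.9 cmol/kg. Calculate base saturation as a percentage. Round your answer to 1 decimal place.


Step 1: BS = 100 * (sum of bases) / CEC
Step 2: BS = 100 * 11.9 / 23.9
Step 3: BS = 49.8%

49.8


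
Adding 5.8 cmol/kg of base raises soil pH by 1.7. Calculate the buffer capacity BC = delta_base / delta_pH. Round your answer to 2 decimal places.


Step 1: BC = change in base / change in pH
Step 2: BC = 5.8 / 1.7
Step 3: BC = 3.41 cmol/(kg*pH unit)

3.41


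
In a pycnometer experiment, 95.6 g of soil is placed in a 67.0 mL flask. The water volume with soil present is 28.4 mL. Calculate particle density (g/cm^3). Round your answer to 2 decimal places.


Step 1: Volume of solids = flask volume - water volume with soil
Step 2: V_solids = 67.0 - 28.4 = 38.6 mL
Step 3: Particle density = mass / V_solids = 95.6 / 38.6 = 2.48 g/cm^3

2.48


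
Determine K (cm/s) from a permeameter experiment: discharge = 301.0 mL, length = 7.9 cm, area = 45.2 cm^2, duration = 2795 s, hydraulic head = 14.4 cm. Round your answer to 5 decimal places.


Step 1: K = Q * L / (A * t * h)
Step 2: Numerator = 301.0 * 7.9 = 2377.9
Step 3: Denominator = 45.2 * 2795 * 14.4 = 1819209.6
Step 4: K = 2377.9 / 1819209.6 = 0.00131 cm/s

0.00131


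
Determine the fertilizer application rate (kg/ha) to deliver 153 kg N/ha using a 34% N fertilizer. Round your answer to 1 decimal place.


Step 1: Fertilizer rate = target N / (N content / 100)
Step 2: Rate = 153 / (34 / 100)
Step 3: Rate = 153 / 0.34
Step 4: Rate = 450.0 kg/ha

450.0


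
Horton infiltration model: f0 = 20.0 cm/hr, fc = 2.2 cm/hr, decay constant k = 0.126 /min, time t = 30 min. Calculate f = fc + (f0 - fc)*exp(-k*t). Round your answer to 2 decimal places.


Step 1: f = fc + (f0 - fc) * exp(-k * t)
Step 2: exp(-0.126 * 30) = 0.022823
Step 3: f = 2.2 + (20.0 - 2.2) * 0.022823
Step 4: f = 2.2 + 17.8 * 0.022823
Step 5: f = 2.61 cm/hr

2.61


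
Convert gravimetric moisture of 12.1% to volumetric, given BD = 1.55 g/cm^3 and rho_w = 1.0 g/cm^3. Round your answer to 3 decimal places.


Step 1: theta = (w / 100) * BD / rho_w
Step 2: theta = (12.1 / 100) * 1.55 / 1.0
Step 3: theta = 0.121 * 1.55
Step 4: theta = 0.188

0.188


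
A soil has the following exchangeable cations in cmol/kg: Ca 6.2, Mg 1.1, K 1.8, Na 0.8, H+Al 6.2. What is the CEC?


Step 1: CEC = Ca + Mg + K + Na + (H+Al)
Step 2: CEC = 6.2 + 1.1 + 1.8 + 0.8 + 6.2
Step 3: CEC = 16.1 cmol/kg

16.1


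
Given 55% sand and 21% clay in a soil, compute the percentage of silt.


Step 1: sand + silt + clay = 100%
Step 2: silt = 100 - sand - clay
Step 3: silt = 100 - 55 - 21
Step 4: silt = 24%

24


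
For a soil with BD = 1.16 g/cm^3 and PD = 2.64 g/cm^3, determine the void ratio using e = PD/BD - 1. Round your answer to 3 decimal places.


Step 1: e = PD / BD - 1
Step 2: e = 2.64 / 1.16 - 1
Step 3: e = 2.27586 - 1
Step 4: e = 1.276

1.276


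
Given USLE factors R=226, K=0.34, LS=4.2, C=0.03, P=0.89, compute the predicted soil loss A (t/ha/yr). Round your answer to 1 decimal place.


Step 1: A = R * K * LS * C * P
Step 2: R * K = 226 * 0.34 = 76.84
Step 3: (R*K) * LS = 76.84 * 4.2 = 322.728
Step 4: * C * P = 322.728 * 0.03 * 0.89 = 8.6
Step 5: A = 8.6 t/(ha*yr)

8.6


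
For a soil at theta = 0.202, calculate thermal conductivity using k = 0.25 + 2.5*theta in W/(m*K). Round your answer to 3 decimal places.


Step 1: k = 0.25 + 2.5 * theta
Step 2: k = 0.25 + 2.5 * 0.202
Step 3: k = 0.25 + 0.505
Step 4: k = 0.755 W/(m*K)

0.755


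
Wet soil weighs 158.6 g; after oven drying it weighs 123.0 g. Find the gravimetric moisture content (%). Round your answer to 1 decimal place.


Step 1: Water mass = wet - dry = 158.6 - 123.0 = 35.6 g
Step 2: w = 100 * water mass / dry mass
Step 3: w = 100 * 35.6 / 123.0 = 28.9%

28.9


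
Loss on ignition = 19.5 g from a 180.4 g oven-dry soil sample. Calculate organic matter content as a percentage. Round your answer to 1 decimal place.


Step 1: OM% = 100 * LOI / sample mass
Step 2: OM = 100 * 19.5 / 180.4
Step 3: OM = 10.8%

10.8


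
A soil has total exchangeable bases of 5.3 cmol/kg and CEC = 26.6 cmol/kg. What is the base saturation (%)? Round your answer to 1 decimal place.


Step 1: BS = 100 * (sum of bases) / CEC
Step 2: BS = 100 * 5.3 / 26.6
Step 3: BS = 19.9%

19.9


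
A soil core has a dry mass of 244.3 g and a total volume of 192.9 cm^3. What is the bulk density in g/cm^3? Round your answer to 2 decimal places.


Step 1: Identify the formula: BD = dry mass / volume
Step 2: Substitute values: BD = 244.3 / 192.9
Step 3: BD = 1.27 g/cm^3

1.27


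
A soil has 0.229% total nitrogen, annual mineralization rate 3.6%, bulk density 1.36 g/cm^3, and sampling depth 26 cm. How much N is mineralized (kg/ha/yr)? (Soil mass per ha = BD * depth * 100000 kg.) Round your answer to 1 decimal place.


Step 1: Soil mass per ha = BD * depth * 100000 = 1.36 * 26 * 100000 = 3536000 kg
Step 2: Total N pool = soil mass * N%/100 = 3536000 * 0.229/100 = 8097.44 kg/ha
Step 3: N mineralized = N pool * rate%/100 = 8097.44 * 3.6/100 = 291.5 kg/ha/yr

291.5


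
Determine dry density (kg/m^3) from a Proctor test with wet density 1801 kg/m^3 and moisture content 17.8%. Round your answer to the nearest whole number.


Step 1: Dry density = wet density / (1 + w/100)
Step 2: Dry density = 1801 / (1 + 17.8/100)
Step 3: Dry density = 1801 / 1.178
Step 4: Dry density = 1529 kg/m^3

1529


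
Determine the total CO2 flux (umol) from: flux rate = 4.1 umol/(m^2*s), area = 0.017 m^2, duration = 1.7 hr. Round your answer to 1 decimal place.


Step 1: Convert time to seconds: 1.7 hr * 3600 = 6120.0 s
Step 2: Total = flux * area * time_s
Step 3: Total = 4.1 * 0.017 * 6120.0
Step 4: Total = 426.6 umol

426.6


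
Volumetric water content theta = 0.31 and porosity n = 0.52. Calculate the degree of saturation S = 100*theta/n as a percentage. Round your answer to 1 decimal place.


Step 1: S = 100 * theta_v / n
Step 2: S = 100 * 0.31 / 0.52
Step 3: S = 59.6%

59.6


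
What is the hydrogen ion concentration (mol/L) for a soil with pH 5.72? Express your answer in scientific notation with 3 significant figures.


Step 1: [H+] = 10^(-pH)
Step 2: [H+] = 10^(-5.72)
Step 3: [H+] = 1.91e-06 mol/L

1.91e-06


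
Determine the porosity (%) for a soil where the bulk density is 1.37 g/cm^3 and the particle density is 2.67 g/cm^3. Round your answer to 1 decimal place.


Step 1: Formula: n = 100 * (1 - BD / PD)
Step 2: n = 100 * (1 - 1.37 / 2.67)
Step 3: n = 100 * (1 - 0.51311)
Step 4: n = 48.7%

48.7


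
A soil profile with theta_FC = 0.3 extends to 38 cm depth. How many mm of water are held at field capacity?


Step 1: Water (mm) = theta_FC * depth (cm) * 10
Step 2: Water = 0.3 * 38 * 10
Step 3: Water = 114.0 mm

114.0


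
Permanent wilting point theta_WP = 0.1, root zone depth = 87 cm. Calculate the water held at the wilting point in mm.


Step 1: Water (mm) = theta_WP * depth * 10
Step 2: Water = 0.1 * 87 * 10
Step 3: Water = 87.0 mm

87.0


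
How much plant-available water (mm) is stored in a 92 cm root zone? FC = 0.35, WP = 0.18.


Step 1: Available water = (FC - WP) * depth * 10
Step 2: AW = (0.35 - 0.18) * 92 * 10
Step 3: AW = 0.17 * 92 * 10
Step 4: AW = 156.4 mm

156.4


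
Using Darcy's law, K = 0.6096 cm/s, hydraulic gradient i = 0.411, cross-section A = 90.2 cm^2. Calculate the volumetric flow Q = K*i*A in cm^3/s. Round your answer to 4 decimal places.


Step 1: Apply Darcy's law: Q = K * i * A
Step 2: Q = 0.6096 * 0.411 * 90.2
Step 3: Q = 22.5992 cm^3/s

22.5992


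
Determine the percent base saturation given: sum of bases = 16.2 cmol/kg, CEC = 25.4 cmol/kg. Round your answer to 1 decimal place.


Step 1: BS = 100 * (sum of bases) / CEC
Step 2: BS = 100 * 16.2 / 25.4
Step 3: BS = 63.8%

63.8


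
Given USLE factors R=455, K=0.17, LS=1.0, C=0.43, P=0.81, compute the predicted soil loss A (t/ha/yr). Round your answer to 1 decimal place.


Step 1: A = R * K * LS * C * P
Step 2: R * K = 455 * 0.17 = 77.35
Step 3: (R*K) * LS = 77.35 * 1.0 = 77.35
Step 4: * C * P = 77.35 * 0.43 * 0.81 = 26.9
Step 5: A = 26.9 t/(ha*yr)

26.9


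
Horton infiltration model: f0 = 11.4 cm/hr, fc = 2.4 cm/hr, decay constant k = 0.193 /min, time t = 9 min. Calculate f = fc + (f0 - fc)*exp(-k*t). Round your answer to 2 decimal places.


Step 1: f = fc + (f0 - fc) * exp(-k * t)
Step 2: exp(-0.193 * 9) = 0.176048
Step 3: f = 2.4 + (11.4 - 2.4) * 0.176048
Step 4: f = 2.4 + 9.0 * 0.176048
Step 5: f = 3.98 cm/hr

3.98


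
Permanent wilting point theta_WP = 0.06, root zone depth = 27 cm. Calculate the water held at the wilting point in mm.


Step 1: Water (mm) = theta_WP * depth * 10
Step 2: Water = 0.06 * 27 * 10
Step 3: Water = 16.2 mm

16.2


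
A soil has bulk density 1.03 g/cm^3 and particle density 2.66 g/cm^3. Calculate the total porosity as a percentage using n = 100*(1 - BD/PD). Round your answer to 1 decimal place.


Step 1: Formula: n = 100 * (1 - BD / PD)
Step 2: n = 100 * (1 - 1.03 / 2.66)
Step 3: n = 100 * (1 - 0.38722)
Step 4: n = 61.3%

61.3


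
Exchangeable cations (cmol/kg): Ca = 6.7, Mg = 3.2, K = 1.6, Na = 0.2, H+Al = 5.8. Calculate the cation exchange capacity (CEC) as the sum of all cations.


Step 1: CEC = Ca + Mg + K + Na + (H+Al)
Step 2: CEC = 6.7 + 3.2 + 1.6 + 0.2 + 5.8
Step 3: CEC = 17.5 cmol/kg

17.5


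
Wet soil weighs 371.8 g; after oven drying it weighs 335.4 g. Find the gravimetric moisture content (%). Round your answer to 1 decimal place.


Step 1: Water mass = wet - dry = 371.8 - 335.4 = 36.4 g
Step 2: w = 100 * water mass / dry mass
Step 3: w = 100 * 36.4 / 335.4 = 10.9%

10.9


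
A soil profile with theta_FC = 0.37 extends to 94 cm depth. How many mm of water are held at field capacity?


Step 1: Water (mm) = theta_FC * depth (cm) * 10
Step 2: Water = 0.37 * 94 * 10
Step 3: Water = 347.8 mm

347.8


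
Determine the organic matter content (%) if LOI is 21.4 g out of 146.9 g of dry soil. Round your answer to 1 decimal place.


Step 1: OM% = 100 * LOI / sample mass
Step 2: OM = 100 * 21.4 / 146.9
Step 3: OM = 14.6%

14.6


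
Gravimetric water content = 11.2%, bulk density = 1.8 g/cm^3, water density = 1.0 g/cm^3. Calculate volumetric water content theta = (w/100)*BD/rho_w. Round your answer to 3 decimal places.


Step 1: theta = (w / 100) * BD / rho_w
Step 2: theta = (11.2 / 100) * 1.8 / 1.0
Step 3: theta = 0.112 * 1.8
Step 4: theta = 0.202

0.202


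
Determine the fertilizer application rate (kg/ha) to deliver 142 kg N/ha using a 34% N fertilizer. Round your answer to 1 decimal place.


Step 1: Fertilizer rate = target N / (N content / 100)
Step 2: Rate = 142 / (34 / 100)
Step 3: Rate = 142 / 0.34
Step 4: Rate = 417.6 kg/ha

417.6


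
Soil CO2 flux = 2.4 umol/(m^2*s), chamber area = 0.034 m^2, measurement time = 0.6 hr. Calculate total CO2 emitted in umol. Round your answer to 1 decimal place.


Step 1: Convert time to seconds: 0.6 hr * 3600 = 2160.0 s
Step 2: Total = flux * area * time_s
Step 3: Total = 2.4 * 0.034 * 2160.0
Step 4: Total = 176.3 umol

176.3


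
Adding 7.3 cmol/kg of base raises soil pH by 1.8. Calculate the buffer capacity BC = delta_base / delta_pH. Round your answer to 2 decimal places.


Step 1: BC = change in base / change in pH
Step 2: BC = 7.3 / 1.8
Step 3: BC = 4.06 cmol/(kg*pH unit)

4.06


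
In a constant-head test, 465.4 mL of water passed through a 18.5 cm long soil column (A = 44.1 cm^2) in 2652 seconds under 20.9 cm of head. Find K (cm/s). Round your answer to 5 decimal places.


Step 1: K = Q * L / (A * t * h)
Step 2: Numerator = 465.4 * 18.5 = 8609.9
Step 3: Denominator = 44.1 * 2652 * 20.9 = 2444321.88
Step 4: K = 8609.9 / 2444321.88 = 0.00352 cm/s

0.00352


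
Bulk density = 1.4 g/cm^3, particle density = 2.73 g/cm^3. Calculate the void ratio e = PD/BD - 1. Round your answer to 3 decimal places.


Step 1: e = PD / BD - 1
Step 2: e = 2.73 / 1.4 - 1
Step 3: e = 1.95 - 1
Step 4: e = 0.95

0.95


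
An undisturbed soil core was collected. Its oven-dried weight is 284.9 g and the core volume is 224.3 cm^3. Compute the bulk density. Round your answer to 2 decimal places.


Step 1: Identify the formula: BD = dry mass / volume
Step 2: Substitute values: BD = 284.9 / 224.3
Step 3: BD = 1.27 g/cm^3

1.27


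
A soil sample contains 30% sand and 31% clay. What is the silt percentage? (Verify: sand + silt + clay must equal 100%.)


Step 1: sand + silt + clay = 100%
Step 2: silt = 100 - sand - clay
Step 3: silt = 100 - 30 - 31
Step 4: silt = 39%

39


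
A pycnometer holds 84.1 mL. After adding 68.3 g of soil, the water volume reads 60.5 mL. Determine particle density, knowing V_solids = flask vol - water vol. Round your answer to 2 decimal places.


Step 1: Volume of solids = flask volume - water volume with soil
Step 2: V_solids = 84.1 - 60.5 = 23.6 mL
Step 3: Particle density = mass / V_solids = 68.3 / 23.6 = 2.89 g/cm^3

2.89


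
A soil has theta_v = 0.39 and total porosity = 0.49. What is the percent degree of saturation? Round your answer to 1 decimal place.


Step 1: S = 100 * theta_v / n
Step 2: S = 100 * 0.39 / 0.49
Step 3: S = 79.6%

79.6


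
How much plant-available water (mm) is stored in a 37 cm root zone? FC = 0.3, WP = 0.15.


Step 1: Available water = (FC - WP) * depth * 10
Step 2: AW = (0.3 - 0.15) * 37 * 10
Step 3: AW = 0.15 * 37 * 10
Step 4: AW = 55.5 mm

55.5


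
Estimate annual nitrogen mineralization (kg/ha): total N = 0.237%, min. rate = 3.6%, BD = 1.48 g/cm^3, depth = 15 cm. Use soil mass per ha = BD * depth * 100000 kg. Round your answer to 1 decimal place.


Step 1: Soil mass per ha = BD * depth * 100000 = 1.48 * 15 * 100000 = 2220000 kg
Step 2: Total N pool = soil mass * N%/100 = 2220000 * 0.237/100 = 5261.4 kg/ha
Step 3: N mineralized = N pool * rate%/100 = 5261.4 * 3.6/100 = 189.4 kg/ha/yr

189.4


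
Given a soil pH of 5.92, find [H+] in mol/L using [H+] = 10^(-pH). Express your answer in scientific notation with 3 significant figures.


Step 1: [H+] = 10^(-pH)
Step 2: [H+] = 10^(-5.92)
Step 3: [H+] = 1.20e-06 mol/L

1.20e-06


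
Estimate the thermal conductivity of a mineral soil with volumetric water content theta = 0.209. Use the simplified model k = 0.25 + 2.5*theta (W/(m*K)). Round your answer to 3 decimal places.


Step 1: k = 0.25 + 2.5 * theta
Step 2: k = 0.25 + 2.5 * 0.209
Step 3: k = 0.25 + 0.523
Step 4: k = 0.773 W/(m*K)

0.773


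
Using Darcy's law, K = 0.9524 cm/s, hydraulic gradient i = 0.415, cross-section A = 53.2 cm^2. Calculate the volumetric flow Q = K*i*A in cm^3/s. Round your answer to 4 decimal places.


Step 1: Apply Darcy's law: Q = K * i * A
Step 2: Q = 0.9524 * 0.415 * 53.2
Step 3: Q = 21.0271 cm^3/s

21.0271


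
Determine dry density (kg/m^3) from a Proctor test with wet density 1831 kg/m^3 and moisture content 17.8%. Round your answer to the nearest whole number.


Step 1: Dry density = wet density / (1 + w/100)
Step 2: Dry density = 1831 / (1 + 17.8/100)
Step 3: Dry density = 1831 / 1.178
Step 4: Dry density = 1554 kg/m^3

1554


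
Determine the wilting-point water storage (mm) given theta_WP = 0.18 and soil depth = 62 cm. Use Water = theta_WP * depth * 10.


Step 1: Water (mm) = theta_WP * depth * 10
Step 2: Water = 0.18 * 62 * 10
Step 3: Water = 111.6 mm

111.6


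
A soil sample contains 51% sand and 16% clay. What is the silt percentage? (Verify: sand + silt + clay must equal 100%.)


Step 1: sand + silt + clay = 100%
Step 2: silt = 100 - sand - clay
Step 3: silt = 100 - 51 - 16
Step 4: silt = 33%

33


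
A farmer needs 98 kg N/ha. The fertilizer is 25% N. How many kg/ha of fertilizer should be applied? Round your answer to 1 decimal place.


Step 1: Fertilizer rate = target N / (N content / 100)
Step 2: Rate = 98 / (25 / 100)
Step 3: Rate = 98 / 0.25
Step 4: Rate = 392.0 kg/ha

392.0


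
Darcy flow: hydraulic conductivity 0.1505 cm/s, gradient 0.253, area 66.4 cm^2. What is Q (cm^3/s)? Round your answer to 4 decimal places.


Step 1: Apply Darcy's law: Q = K * i * A
Step 2: Q = 0.1505 * 0.253 * 66.4
Step 3: Q = 2.5283 cm^3/s

2.5283


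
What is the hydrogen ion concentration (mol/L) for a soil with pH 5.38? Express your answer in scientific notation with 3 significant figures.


Step 1: [H+] = 10^(-pH)
Step 2: [H+] = 10^(-5.38)
Step 3: [H+] = 4.17e-06 mol/L

4.17e-06


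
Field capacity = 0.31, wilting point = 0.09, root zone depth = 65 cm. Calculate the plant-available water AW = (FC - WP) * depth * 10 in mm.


Step 1: Available water = (FC - WP) * depth * 10
Step 2: AW = (0.31 - 0.09) * 65 * 10
Step 3: AW = 0.22 * 65 * 10
Step 4: AW = 143.0 mm

143.0


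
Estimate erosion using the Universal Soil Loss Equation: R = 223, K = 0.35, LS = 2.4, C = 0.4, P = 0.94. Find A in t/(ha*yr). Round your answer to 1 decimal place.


Step 1: A = R * K * LS * C * P
Step 2: R * K = 223 * 0.35 = 78.05
Step 3: (R*K) * LS = 78.05 * 2.4 = 187.32
Step 4: * C * P = 187.32 * 0.4 * 0.94 = 70.4
Step 5: A = 70.4 t/(ha*yr)

70.4


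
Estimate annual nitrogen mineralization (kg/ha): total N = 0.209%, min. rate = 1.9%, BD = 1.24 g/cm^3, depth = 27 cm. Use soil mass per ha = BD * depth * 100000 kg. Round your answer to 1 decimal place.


Step 1: Soil mass per ha = BD * depth * 100000 = 1.24 * 27 * 100000 = 3348000 kg
Step 2: Total N pool = soil mass * N%/100 = 3348000 * 0.209/100 = 6997.32 kg/ha
Step 3: N mineralized = N pool * rate%/100 = 6997.32 * 1.9/100 = 132.9 kg/ha/yr

132.9


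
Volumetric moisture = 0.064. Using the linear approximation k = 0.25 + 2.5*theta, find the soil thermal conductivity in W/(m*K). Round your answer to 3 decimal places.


Step 1: k = 0.25 + 2.5 * theta
Step 2: k = 0.25 + 2.5 * 0.064
Step 3: k = 0.25 + 0.16
Step 4: k = 0.41 W/(m*K)

0.41


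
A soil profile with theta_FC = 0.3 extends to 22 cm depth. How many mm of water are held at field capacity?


Step 1: Water (mm) = theta_FC * depth (cm) * 10
Step 2: Water = 0.3 * 22 * 10
Step 3: Water = 66.0 mm

66.0


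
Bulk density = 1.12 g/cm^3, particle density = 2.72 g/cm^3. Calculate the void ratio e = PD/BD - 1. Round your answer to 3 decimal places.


Step 1: e = PD / BD - 1
Step 2: e = 2.72 / 1.12 - 1
Step 3: e = 2.42857 - 1
Step 4: e = 1.429

1.429


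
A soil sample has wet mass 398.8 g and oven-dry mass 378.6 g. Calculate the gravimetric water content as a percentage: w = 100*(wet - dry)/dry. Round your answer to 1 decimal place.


Step 1: Water mass = wet - dry = 398.8 - 378.6 = 20.2 g
Step 2: w = 100 * water mass / dry mass
Step 3: w = 100 * 20.2 / 378.6 = 5.3%

5.3


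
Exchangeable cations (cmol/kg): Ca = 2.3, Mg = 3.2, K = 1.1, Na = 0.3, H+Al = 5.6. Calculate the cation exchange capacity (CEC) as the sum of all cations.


Step 1: CEC = Ca + Mg + K + Na + (H+Al)
Step 2: CEC = 2.3 + 3.2 + 1.1 + 0.3 + 5.6
Step 3: CEC = 12.5 cmol/kg

12.5


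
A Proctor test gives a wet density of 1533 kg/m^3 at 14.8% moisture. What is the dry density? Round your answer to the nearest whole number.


Step 1: Dry density = wet density / (1 + w/100)
Step 2: Dry density = 1533 / (1 + 14.8/100)
Step 3: Dry density = 1533 / 1.148
Step 4: Dry density = 1335 kg/m^3

1335


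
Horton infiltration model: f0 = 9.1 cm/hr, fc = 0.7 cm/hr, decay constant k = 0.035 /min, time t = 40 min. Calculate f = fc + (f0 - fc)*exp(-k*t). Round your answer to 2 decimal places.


Step 1: f = fc + (f0 - fc) * exp(-k * t)
Step 2: exp(-0.035 * 40) = 0.246597
Step 3: f = 0.7 + (9.1 - 0.7) * 0.246597
Step 4: f = 0.7 + 8.4 * 0.246597
Step 5: f = 2.77 cm/hr

2.77


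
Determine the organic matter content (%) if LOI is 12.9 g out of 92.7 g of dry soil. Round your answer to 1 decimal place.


Step 1: OM% = 100 * LOI / sample mass
Step 2: OM = 100 * 12.9 / 92.7
Step 3: OM = 13.9%

13.9


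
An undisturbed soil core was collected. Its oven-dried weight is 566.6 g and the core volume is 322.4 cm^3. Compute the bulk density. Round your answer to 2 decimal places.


Step 1: Identify the formula: BD = dry mass / volume
Step 2: Substitute values: BD = 566.6 / 322.4
Step 3: BD = 1.76 g/cm^3

1.76


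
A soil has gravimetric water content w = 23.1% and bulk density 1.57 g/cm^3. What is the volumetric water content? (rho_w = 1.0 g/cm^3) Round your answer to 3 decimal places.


Step 1: theta = (w / 100) * BD / rho_w
Step 2: theta = (23.1 / 100) * 1.57 / 1.0
Step 3: theta = 0.231 * 1.57
Step 4: theta = 0.363

0.363


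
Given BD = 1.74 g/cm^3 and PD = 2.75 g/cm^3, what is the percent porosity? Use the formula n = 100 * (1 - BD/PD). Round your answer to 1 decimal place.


Step 1: Formula: n = 100 * (1 - BD / PD)
Step 2: n = 100 * (1 - 1.74 / 2.75)
Step 3: n = 100 * (1 - 0.63273)
Step 4: n = 36.7%

36.7


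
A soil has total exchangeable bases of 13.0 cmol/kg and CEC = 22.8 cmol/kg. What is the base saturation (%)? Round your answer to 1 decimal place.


Step 1: BS = 100 * (sum of bases) / CEC
Step 2: BS = 100 * 13.0 / 22.8
Step 3: BS = 57.0%

57.0


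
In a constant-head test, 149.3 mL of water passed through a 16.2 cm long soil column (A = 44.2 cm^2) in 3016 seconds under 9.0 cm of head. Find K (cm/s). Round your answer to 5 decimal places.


Step 1: K = Q * L / (A * t * h)
Step 2: Numerator = 149.3 * 16.2 = 2418.66
Step 3: Denominator = 44.2 * 3016 * 9.0 = 1199764.8
Step 4: K = 2418.66 / 1199764.8 = 0.00202 cm/s

0.00202


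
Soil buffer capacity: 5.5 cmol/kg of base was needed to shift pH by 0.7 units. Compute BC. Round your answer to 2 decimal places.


Step 1: BC = change in base / change in pH
Step 2: BC = 5.5 / 0.7
Step 3: BC = 7.86 cmol/(kg*pH unit)

7.86


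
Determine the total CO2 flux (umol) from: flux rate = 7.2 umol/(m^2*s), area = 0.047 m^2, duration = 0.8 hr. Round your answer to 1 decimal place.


Step 1: Convert time to seconds: 0.8 hr * 3600 = 2880.0 s
Step 2: Total = flux * area * time_s
Step 3: Total = 7.2 * 0.047 * 2880.0
Step 4: Total = 974.6 umol

974.6


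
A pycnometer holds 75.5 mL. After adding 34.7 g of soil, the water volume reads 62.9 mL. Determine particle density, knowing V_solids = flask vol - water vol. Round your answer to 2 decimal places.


Step 1: Volume of solids = flask volume - water volume with soil
Step 2: V_solids = 75.5 - 62.9 = 12.6 mL
Step 3: Particle density = mass / V_solids = 34.7 / 12.6 = 2.75 g/cm^3

2.75


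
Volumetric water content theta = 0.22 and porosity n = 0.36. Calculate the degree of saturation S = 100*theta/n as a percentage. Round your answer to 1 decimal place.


Step 1: S = 100 * theta_v / n
Step 2: S = 100 * 0.22 / 0.36
Step 3: S = 61.1%

61.1


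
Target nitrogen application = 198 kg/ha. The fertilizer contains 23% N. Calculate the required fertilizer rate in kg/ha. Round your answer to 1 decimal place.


Step 1: Fertilizer rate = target N / (N content / 100)
Step 2: Rate = 198 / (23 / 100)
Step 3: Rate = 198 / 0.23
Step 4: Rate = 860.9 kg/ha

860.9


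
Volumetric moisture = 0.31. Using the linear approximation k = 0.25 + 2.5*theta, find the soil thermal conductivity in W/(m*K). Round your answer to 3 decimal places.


Step 1: k = 0.25 + 2.5 * theta
Step 2: k = 0.25 + 2.5 * 0.31
Step 3: k = 0.25 + 0.775
Step 4: k = 1.025 W/(m*K)

1.025


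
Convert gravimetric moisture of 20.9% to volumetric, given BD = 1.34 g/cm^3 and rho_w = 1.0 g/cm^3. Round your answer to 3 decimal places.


Step 1: theta = (w / 100) * BD / rho_w
Step 2: theta = (20.9 / 100) * 1.34 / 1.0
Step 3: theta = 0.209 * 1.34
Step 4: theta = 0.28

0.28


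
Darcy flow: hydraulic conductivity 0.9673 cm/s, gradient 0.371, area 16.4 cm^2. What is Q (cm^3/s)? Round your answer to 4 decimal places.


Step 1: Apply Darcy's law: Q = K * i * A
Step 2: Q = 0.9673 * 0.371 * 16.4
Step 3: Q = 5.8854 cm^3/s

5.8854


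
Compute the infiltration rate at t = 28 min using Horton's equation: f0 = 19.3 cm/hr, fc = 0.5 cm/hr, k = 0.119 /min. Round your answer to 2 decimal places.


Step 1: f = fc + (f0 - fc) * exp(-k * t)
Step 2: exp(-0.119 * 28) = 0.035722
Step 3: f = 0.5 + (19.3 - 0.5) * 0.035722
Step 4: f = 0.5 + 18.8 * 0.035722
Step 5: f = 1.17 cm/hr

1.17


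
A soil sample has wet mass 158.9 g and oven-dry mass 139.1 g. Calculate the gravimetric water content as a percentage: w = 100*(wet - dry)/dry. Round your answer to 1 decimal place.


Step 1: Water mass = wet - dry = 158.9 - 139.1 = 19.8 g
Step 2: w = 100 * water mass / dry mass
Step 3: w = 100 * 19.8 / 139.1 = 14.2%

14.2


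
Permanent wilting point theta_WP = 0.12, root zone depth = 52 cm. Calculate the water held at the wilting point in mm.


Step 1: Water (mm) = theta_WP * depth * 10
Step 2: Water = 0.12 * 52 * 10
Step 3: Water = 62.4 mm

62.4


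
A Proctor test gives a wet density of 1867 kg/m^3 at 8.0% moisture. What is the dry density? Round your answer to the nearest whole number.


Step 1: Dry density = wet density / (1 + w/100)
Step 2: Dry density = 1867 / (1 + 8.0/100)
Step 3: Dry density = 1867 / 1.08
Step 4: Dry density = 1729 kg/m^3

1729


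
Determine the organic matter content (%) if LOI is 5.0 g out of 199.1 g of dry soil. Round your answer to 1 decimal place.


Step 1: OM% = 100 * LOI / sample mass
Step 2: OM = 100 * 5.0 / 199.1
Step 3: OM = 2.5%

2.5
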